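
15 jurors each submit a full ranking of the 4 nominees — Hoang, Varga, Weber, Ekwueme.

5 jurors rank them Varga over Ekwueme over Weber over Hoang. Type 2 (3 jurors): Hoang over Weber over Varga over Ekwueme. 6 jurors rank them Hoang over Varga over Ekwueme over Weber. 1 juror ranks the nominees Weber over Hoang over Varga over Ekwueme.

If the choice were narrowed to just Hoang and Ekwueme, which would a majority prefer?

Hoang

Ballots ranking Hoang above Ekwueme: 3 + 6 + 1 = 10.
Ballots ranking Ekwueme above Hoang: 15 − 10 = 5.
Hoang wins the head-to-head 10–5.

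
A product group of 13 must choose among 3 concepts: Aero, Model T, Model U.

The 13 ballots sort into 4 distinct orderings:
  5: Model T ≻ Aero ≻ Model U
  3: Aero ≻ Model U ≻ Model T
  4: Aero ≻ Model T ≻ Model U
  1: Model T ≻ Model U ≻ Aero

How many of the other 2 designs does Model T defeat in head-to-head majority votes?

Model T against each rival (13 engineers):
Model T–Aero: Aero 7–6.
Model T vs Model U: 10 to 3, Model T.
Model T beats Model U; loses to Aero — 1 pairwise win.

1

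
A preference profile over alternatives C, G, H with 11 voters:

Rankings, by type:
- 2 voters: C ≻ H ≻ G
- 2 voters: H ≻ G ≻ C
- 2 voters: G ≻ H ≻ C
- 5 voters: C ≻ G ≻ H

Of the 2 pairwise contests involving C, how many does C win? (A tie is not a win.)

C against each rival (11 voters):
C–G: C 7–4.
C vs H: 7 to 4, C.
C beats G, H — 2 pairwise wins.

2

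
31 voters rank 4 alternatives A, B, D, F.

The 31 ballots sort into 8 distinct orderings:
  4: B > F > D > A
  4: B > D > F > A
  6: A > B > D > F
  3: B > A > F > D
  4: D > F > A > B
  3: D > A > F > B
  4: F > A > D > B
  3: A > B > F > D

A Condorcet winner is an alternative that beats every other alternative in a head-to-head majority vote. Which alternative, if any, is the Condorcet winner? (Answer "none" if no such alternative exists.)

Pairwise majorities:
A vs B: A wins 20–11.
A–D: A 16–15.
A–F: F 16–15.
B vs D: 4+4+6+3+3 = 20 for B, 11 for D — B by 20–11.
B vs F: 4+4+6+3+3 = 20 for B, 11 for F — B by 20–11.
D–F: D 17–14.
No alternative is unbeaten: A loses to F; B loses to A; D loses to A; F loses to B. In particular A beats B beats F beats A is a majority cycle — no Condorcet winner exists.

none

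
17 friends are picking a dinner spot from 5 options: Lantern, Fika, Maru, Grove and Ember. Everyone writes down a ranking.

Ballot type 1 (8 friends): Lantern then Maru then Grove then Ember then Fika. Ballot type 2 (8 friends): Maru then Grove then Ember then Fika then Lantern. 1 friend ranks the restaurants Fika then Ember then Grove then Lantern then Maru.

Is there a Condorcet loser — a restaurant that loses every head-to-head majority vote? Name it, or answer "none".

Head-to-head results (17 friends):
Lantern vs Fika: Fika, 9–8.
Lantern vs Maru: Lantern is ranked higher on 8+1 = 9 ballots, Maru on 8. Lantern wins 9–8.
Lantern vs Grove: Grove, 9–8.
Lantern–Ember: Ember 9–8.
Fika vs Maru: 1 to 16, Maru.
Fika vs Grove: 1 for Fika, 16 for Grove — Grove by 16–1.
Fika vs Ember: Fika is ranked higher on 1 ballot, Ember on 16. Ember wins 16–1.
Maru vs Grove: 16 to 1, Maru.
Maru–Ember: Maru 16–1.
Grove vs Ember: Grove, 16–1.
Each restaurant has at least one pairwise win (Lantern beats Maru; Fika beats Lantern; Maru beats Fika; Grove beats Lantern; Ember beats Lantern) — no Condorcet loser.

none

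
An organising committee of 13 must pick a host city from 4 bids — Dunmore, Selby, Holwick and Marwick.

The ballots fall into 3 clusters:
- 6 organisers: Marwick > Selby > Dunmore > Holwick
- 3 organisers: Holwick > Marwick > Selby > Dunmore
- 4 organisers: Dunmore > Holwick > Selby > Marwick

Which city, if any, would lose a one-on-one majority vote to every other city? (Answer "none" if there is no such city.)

Pairwise majorities:
Dunmore vs Selby: 4 to 9, Selby.
Dunmore vs Holwick: 10 to 3, Dunmore.
Dunmore vs Marwick: Marwick, 9–4.
Selby vs Holwick: Selby is ranked higher on 6 ballots, Holwick on 7. Holwick wins 7–6.
Selby vs Marwick: 4 for Selby, 9 for Marwick — Marwick by 9–4.
Holwick vs Marwick: Holwick is ranked higher on 3+4 = 7 ballots, Marwick on 6. Holwick wins 7–6.
Every city wins at least one matchup (Dunmore beats Holwick; Selby beats Dunmore; Holwick beats Selby; Marwick beats Dunmore), so there is no Condorcet loser.

none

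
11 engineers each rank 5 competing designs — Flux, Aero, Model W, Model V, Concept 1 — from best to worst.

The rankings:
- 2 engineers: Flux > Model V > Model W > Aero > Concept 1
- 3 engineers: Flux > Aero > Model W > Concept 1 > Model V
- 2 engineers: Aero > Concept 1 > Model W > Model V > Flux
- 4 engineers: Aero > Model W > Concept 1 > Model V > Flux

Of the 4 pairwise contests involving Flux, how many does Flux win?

0

Flux against each rival (11 engineers):
Flux vs Aero: 2+3 = 5 for Flux, 6 for Aero — Aero by 6–5.
Flux vs Model W: Model W wins 6–5.
Flux vs Model V: Model V, 6–5.
Flux vs Concept 1: Concept 1, 6–5.
Flux beats no one; loses to Aero, Model W, Model V, Concept 1 — 0 pairwise wins.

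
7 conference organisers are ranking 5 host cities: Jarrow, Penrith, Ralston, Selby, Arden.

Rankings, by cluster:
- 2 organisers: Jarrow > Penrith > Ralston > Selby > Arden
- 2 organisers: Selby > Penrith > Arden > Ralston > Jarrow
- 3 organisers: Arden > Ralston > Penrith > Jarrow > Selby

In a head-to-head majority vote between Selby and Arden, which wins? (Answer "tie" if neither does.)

Selby

Ballots ranking Selby above Arden: 2 + 2 = 4.
Ballots ranking Arden above Selby: 7 − 4 = 3.
Selby wins the head-to-head 4–3.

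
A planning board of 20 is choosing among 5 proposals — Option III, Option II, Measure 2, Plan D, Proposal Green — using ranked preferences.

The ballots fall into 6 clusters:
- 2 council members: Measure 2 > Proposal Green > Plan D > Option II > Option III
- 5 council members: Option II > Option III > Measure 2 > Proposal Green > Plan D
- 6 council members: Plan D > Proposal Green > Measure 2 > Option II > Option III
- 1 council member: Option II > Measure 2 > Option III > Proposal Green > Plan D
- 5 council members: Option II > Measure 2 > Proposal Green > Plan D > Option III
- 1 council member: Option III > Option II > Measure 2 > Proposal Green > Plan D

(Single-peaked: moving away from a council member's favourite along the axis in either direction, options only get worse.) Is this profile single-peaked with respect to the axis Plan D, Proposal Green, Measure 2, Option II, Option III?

yes

Axis positions: Plan D=1, Proposal Green=2, Measure 2=3, Option II=4, Option III=5.
Cluster 1 (peak Measure 2 at position 3): ranking walks positions 3-2-1-4-5, expanding outward from the peak — single-peaked.
Cluster 2 (peak Option II at position 4): ranking walks positions 4-5-3-2-1, expanding outward from the peak — single-peaked.
Cluster 3 (peak Plan D at position 1): ranking walks positions 1-2-3-4-5, expanding outward from the peak — single-peaked.
Cluster 4 (peak Option II at position 4): ranking walks positions 4-3-5-2-1, expanding outward from the peak — single-peaked.
Cluster 5 (peak Option II at position 4): ranking walks positions 4-3-2-1-5, expanding outward from the peak — single-peaked.
Cluster 6 (peak Option III at position 5): ranking walks positions 5-4-3-2-1, expanding outward from the peak — single-peaked.
Every ranking is single-peaked on this axis.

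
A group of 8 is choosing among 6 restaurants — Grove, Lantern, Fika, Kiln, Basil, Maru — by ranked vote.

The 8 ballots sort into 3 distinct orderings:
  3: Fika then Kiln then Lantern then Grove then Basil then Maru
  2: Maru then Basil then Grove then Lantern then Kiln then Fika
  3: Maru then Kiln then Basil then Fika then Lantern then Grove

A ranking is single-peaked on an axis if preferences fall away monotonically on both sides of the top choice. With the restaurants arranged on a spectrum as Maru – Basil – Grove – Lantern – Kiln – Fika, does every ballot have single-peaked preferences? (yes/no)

Axis positions: Maru=1, Basil=2, Grove=3, Lantern=4, Kiln=5, Fika=6.
Faction 1 (peak Fika at position 6): ranking walks positions 6-5-4-3-2-1, expanding outward from the peak — single-peaked.
Faction 2 (peak Maru at position 1): ranking walks positions 1-2-3-4-5-6, expanding outward from the peak — single-peaked.
Faction 3: ranking walks positions 1-5-2-6-4-3; Kiln is ranked above Basil even though Basil lies between Kiln and the peak Maru on the axis — preferences dip and rise again. Not single-peaked.
Faction 3 violates single-peakedness, so the profile is not single-peaked on this axis.

no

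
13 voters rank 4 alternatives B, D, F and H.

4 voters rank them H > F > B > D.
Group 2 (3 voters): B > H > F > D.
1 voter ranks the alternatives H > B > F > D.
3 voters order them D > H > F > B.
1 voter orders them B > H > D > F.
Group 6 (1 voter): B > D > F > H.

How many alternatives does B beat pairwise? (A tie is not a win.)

B against each rival (13 voters):
B vs D: B preferred on 4+3+1+1+1 = 10 ballots; B wins 10–3.
B vs F: 6 to 7, F.
B–H: H 8–5.
B beats D; loses to F, H — 1 pairwise win.

1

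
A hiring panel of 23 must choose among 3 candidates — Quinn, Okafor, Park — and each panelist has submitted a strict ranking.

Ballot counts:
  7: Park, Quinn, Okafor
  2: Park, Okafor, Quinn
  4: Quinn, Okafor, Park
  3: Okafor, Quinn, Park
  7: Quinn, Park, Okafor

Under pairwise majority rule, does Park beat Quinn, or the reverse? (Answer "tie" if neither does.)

Ballots ranking Park above Quinn: 7 + 2 = 9.
Ballots ranking Quinn above Park: 23 − 9 = 14.
Quinn wins the head-to-head 14–9.

Quinn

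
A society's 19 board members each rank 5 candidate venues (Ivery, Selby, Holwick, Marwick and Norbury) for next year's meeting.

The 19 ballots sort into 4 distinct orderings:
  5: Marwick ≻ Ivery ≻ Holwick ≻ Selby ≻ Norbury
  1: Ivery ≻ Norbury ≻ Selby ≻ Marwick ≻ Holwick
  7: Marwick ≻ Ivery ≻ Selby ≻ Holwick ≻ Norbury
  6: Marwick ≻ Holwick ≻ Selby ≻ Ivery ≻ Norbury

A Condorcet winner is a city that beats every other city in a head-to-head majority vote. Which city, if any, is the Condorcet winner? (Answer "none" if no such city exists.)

Marwick

Head-to-head results (19 organisers):
Ivery vs Selby: Ivery wins 13–6.
Ivery vs Holwick: Ivery, 13–6.
Ivery–Marwick: Marwick 18–1.
Ivery vs Norbury: Ivery wins 19–0.
Selby vs Holwick: Holwick, 11–8.
Selby vs Marwick: Marwick, 18–1.
Selby vs Norbury: Selby, 18–1.
Holwick vs Marwick: Marwick wins 19–0.
Holwick–Norbury: Holwick 18–1.
Marwick vs Norbury: Marwick wins 18–1.
Only Marwick has no losses; Marwick is the Condorcet winner.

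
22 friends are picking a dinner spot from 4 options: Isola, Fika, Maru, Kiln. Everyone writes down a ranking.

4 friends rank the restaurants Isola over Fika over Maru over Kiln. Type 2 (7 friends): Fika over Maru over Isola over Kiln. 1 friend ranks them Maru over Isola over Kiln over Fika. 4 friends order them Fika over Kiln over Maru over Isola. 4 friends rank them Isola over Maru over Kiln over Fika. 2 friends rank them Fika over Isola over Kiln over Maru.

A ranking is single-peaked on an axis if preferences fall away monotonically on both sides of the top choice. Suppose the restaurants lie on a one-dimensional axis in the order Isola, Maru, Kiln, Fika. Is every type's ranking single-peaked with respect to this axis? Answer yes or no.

Axis positions: Isola=1, Maru=2, Kiln=3, Fika=4.
Type 1: ranking walks positions 1-4-2-3; Fika is ranked above Maru even though Maru lies between Fika and the peak Isola on the axis — preferences dip and rise again. Not single-peaked.
Type 2: ranking walks positions 4-2-1-3; Maru is ranked above Kiln even though Kiln lies between Maru and the peak Fika on the axis — preferences dip and rise again. Not single-peaked.
Type 3 (peak Maru at position 2): ranking walks positions 2-1-3-4, expanding outward from the peak — single-peaked.
Type 4 (peak Fika at position 4): ranking walks positions 4-3-2-1, expanding outward from the peak — single-peaked.
Type 5 (peak Isola at position 1): ranking walks positions 1-2-3-4, expanding outward from the peak — single-peaked.
Type 6: ranking walks positions 4-1-3-2; Isola is ranked above Kiln even though Kiln lies between Isola and the peak Fika on the axis — preferences dip and rise again. Not single-peaked.
Type 1 violates single-peakedness, so the profile is not single-peaked on this axis.

no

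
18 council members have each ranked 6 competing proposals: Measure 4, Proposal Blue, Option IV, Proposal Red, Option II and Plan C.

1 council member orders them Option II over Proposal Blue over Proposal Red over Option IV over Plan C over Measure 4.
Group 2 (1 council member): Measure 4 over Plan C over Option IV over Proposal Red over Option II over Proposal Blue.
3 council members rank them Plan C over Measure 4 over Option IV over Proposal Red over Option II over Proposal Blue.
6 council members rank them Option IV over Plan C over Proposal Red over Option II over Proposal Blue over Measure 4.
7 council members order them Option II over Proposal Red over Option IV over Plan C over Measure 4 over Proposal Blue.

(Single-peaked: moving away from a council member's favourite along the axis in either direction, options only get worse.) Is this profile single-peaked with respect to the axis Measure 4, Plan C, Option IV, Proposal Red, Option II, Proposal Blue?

Axis positions: Measure 4=1, Plan C=2, Option IV=3, Proposal Red=4, Option II=5, Proposal Blue=6.
Group 1 (peak Option II at position 5): ranking walks positions 5-6-4-3-2-1, expanding outward from the peak — single-peaked.
Group 2 (peak Measure 4 at position 1): ranking walks positions 1-2-3-4-5-6, expanding outward from the peak — single-peaked.
Group 3 (peak Plan C at position 2): ranking walks positions 2-1-3-4-5-6, expanding outward from the peak — single-peaked.
Group 4 (peak Option IV at position 3): ranking walks positions 3-2-4-5-6-1, expanding outward from the peak — single-peaked.
Group 5 (peak Option II at position 5): ranking walks positions 5-4-3-2-1-6, expanding outward from the peak — single-peaked.
Every ranking is single-peaked on this axis.

yes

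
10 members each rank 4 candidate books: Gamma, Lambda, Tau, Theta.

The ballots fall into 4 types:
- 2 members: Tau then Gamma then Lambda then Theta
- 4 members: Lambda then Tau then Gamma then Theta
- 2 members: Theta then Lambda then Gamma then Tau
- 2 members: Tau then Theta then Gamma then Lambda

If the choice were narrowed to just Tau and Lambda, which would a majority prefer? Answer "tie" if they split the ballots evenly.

Ballots ranking Tau above Lambda: 2 + 2 = 4.
Ballots ranking Lambda above Tau: 10 − 4 = 6.
Lambda wins the head-to-head 6–4.

Lambda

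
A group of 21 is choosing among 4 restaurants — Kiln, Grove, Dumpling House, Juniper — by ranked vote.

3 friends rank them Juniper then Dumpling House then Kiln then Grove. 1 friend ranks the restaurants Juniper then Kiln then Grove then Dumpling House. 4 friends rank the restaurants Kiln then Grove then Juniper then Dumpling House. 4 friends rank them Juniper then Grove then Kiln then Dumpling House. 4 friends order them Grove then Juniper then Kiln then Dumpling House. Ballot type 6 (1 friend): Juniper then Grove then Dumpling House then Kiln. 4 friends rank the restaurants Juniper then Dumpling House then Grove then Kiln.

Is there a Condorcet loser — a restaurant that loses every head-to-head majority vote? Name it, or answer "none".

Pairwise majorities:
Kiln vs Grove: Kiln is ranked higher on 3+1+4 = 8 ballots, Grove on 13. Grove wins 13–8.
Kiln vs Dumpling House: 1+4+4+4 = 13 for Kiln, 8 for Dumpling House — Kiln by 13–8.
Kiln vs Juniper: 4 for Kiln, 17 for Juniper — Juniper by 17–4.
Grove vs Dumpling House: 1+4+4+4+1 = 14 for Grove, 7 for Dumpling House — Grove by 14–7.
Grove vs Juniper: 8 to 13, Juniper.
Dumpling House vs Juniper: Juniper wins 21–0.
Dumpling House loses to every other restaurant — it is the Condorcet loser.

Dumpling House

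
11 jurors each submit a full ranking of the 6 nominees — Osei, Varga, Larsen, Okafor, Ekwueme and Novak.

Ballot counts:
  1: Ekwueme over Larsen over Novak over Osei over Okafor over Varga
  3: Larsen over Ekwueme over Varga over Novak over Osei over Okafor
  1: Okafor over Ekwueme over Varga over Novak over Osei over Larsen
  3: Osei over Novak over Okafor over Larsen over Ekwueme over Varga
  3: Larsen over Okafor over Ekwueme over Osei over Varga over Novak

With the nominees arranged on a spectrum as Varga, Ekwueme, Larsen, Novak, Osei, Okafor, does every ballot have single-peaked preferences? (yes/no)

no

Axis positions: Varga=1, Ekwueme=2, Larsen=3, Novak=4, Osei=5, Okafor=6.
Group 1 (peak Ekwueme at position 2): ranking walks positions 2-3-4-5-6-1, expanding outward from the peak — single-peaked.
Group 2 (peak Larsen at position 3): ranking walks positions 3-2-1-4-5-6, expanding outward from the peak — single-peaked.
Group 3: ranking walks positions 6-2-1-4-5-3; Ekwueme is ranked above Osei even though Osei lies between Ekwueme and the peak Okafor on the axis — preferences dip and rise again. Not single-peaked.
Group 4 (peak Osei at position 5): ranking walks positions 5-4-6-3-2-1, expanding outward from the peak — single-peaked.
Group 5: ranking walks positions 3-6-2-5-1-4; Okafor is ranked above Novak even though Novak lies between Okafor and the peak Larsen on the axis — preferences dip and rise again. Not single-peaked.
Group 3 violates single-peakedness, so the profile is not single-peaked on this axis.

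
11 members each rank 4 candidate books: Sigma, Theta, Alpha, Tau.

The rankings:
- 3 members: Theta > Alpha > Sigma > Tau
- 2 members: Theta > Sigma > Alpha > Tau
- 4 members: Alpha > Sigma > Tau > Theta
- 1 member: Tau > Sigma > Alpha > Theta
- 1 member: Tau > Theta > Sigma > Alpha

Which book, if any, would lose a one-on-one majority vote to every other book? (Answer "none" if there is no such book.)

none

Head-to-head results (11 members):
Sigma–Theta: Theta 6–5.
Sigma vs Alpha: Sigma preferred on 2+1+1 = 4 ballots; Alpha wins 7–4.
Sigma vs Tau: 3+2+4 = 9 for Sigma, 2 for Tau — Sigma by 9–2.
Theta vs Alpha: 6 to 5, Theta.
Theta vs Tau: 5 to 6, Tau.
Alpha vs Tau: Alpha preferred on 3+2+4 = 9 ballots; Alpha wins 9–2.
Every book wins at least one matchup (Sigma beats Tau; Theta beats Sigma; Alpha beats Sigma; Tau beats Theta), so there is no Condorcet loser.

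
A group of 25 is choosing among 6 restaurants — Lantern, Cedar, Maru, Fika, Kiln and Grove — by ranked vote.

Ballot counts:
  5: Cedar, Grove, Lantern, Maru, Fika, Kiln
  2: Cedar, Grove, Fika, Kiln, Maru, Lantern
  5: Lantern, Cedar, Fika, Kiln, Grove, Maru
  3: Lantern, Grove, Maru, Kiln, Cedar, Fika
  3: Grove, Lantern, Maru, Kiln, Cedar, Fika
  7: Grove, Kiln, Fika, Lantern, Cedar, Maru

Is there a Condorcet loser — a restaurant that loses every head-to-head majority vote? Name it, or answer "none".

Maru

Pairwise majorities:
Lantern vs Cedar: Lantern is ranked higher on 5+3+3+7 = 18 ballots, Cedar on 7. Lantern wins 18–7.
Lantern vs Maru: Lantern preferred on 5+5+3+3+7 = 23 ballots; Lantern wins 23–2.
Lantern vs Fika: Lantern, 16–9.
Lantern–Kiln: Lantern 16–9.
Lantern vs Grove: Grove wins 17–8.
Cedar vs Maru: Cedar, 19–6.
Cedar vs Fika: Cedar wins 18–7.
Cedar vs Kiln: Cedar is ranked higher on 5+2+5 = 12 ballots, Kiln on 13. Kiln wins 13–12.
Cedar vs Grove: Grove, 13–12.
Maru vs Fika: 5+3+3 = 11 for Maru, 14 for Fika — Fika by 14–11.
Maru vs Kiln: Kiln, 14–11.
Maru vs Grove: 0 to 25, Grove.
Fika vs Kiln: 12 to 13, Kiln.
Fika–Grove: Grove 20–5.
Kiln–Grove: Grove 20–5.
Only Maru has no wins; Maru is the Condorcet loser.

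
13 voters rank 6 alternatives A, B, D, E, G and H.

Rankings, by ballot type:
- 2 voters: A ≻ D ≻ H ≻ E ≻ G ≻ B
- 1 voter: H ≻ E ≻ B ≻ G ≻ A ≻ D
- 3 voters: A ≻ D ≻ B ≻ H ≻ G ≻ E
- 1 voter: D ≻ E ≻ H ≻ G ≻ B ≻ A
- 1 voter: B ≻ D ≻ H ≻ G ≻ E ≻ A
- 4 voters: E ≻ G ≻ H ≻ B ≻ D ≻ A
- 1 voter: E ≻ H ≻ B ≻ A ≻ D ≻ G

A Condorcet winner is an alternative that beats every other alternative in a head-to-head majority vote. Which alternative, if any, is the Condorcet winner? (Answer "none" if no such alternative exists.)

none

Check each pair by majority over 13 ballots:
A vs B: B wins 8–5.
A vs D: 2+1+3+1 = 7 for A, 6 for D — A by 7–6.
A vs E: A is ranked higher on 2+3 = 5 ballots, E on 8. E wins 8–5.
A–G: G 7–6.
A vs H: H, 8–5.
B–D: B 7–6.
B vs E: E wins 9–4.
B vs G: B preferred on 1+3+1+1 = 6 ballots; G wins 7–6.
B vs H: B preferred on 3+1 = 4 ballots; H wins 9–4.
D vs E: D, 7–6.
D vs G: D preferred on 2+3+1+1+1 = 8 ballots; D wins 8–5.
D vs H: D is ranked higher on 2+3+1+1 = 7 ballots, H on 6. D wins 7–6.
E vs G: E is ranked higher on 2+1+1+4+1 = 9 ballots, G on 4. E wins 9–4.
E–H: H 7–6.
G vs H: H wins 9–4.
Every alternative loses at least once (A loses to B; B loses to E; D loses to A; E loses to D; G loses to D; H loses to D). The majority relation contains the cycle A → D → E → A, so there is no Condorcet winner.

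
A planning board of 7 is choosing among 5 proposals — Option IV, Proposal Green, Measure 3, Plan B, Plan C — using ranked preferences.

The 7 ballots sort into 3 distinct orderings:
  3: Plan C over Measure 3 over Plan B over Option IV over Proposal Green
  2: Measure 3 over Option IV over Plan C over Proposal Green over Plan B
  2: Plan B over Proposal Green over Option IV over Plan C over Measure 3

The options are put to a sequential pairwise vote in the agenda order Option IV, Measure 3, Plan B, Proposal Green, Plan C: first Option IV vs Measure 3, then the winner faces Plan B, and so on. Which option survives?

Plan C

Round 1: Option IV vs Measure 3 — 2–5, Measure 3 advances.
Round 2: Measure 3 vs Plan B — 5–2, Measure 3 advances.
Round 3: Measure 3 vs Proposal Green — 5–2, Measure 3 advances.
Round 4: Measure 3 vs Plan C — 2–5, Plan C advances.
Plan C survives the agenda.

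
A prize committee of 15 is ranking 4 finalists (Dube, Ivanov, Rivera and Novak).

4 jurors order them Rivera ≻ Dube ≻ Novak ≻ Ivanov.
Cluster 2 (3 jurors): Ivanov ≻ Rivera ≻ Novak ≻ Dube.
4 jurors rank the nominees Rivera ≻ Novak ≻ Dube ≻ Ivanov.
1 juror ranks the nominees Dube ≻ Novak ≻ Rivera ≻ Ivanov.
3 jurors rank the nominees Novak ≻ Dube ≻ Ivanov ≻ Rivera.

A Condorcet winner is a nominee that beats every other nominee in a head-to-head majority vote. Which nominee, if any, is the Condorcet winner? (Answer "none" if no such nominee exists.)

Check each pair by majority over 15 ballots:
Dube–Ivanov: Dube 12–3.
Dube vs Rivera: Dube preferred on 1+3 = 4 ballots; Rivera wins 11–4.
Dube vs Novak: Dube is ranked higher on 4+1 = 5 ballots, Novak on 10. Novak wins 10–5.
Ivanov vs Rivera: Rivera wins 9–6.
Ivanov vs Novak: 3 to 12, Novak.
Rivera vs Novak: 4+3+4 = 11 for Rivera, 4 for Novak — Rivera by 11–4.
Rivera wins every pairwise contest, so Rivera is the Condorcet winner.

Rivera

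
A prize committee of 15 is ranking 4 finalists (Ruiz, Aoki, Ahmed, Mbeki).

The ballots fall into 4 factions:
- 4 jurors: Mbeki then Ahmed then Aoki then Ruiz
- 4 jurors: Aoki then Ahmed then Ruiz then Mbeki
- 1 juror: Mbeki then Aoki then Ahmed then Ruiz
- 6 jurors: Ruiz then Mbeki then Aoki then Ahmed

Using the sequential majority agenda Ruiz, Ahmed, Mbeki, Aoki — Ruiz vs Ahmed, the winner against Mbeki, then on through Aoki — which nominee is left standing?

Mbeki

Round 1: Ruiz vs Ahmed — 6–9, Ahmed advances.
Round 2: Ahmed vs Mbeki — 4–11, Mbeki advances.
Round 3: Mbeki vs Aoki — 11–4, Mbeki advances.
The agenda winner is Mbeki.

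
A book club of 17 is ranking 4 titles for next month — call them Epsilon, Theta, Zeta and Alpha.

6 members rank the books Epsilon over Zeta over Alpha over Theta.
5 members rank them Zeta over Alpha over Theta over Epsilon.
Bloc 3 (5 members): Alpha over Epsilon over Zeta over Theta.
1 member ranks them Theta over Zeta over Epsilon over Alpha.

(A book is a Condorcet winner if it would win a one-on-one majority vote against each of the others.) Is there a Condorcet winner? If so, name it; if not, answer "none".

Pairwise majorities:
Epsilon vs Theta: Epsilon is ranked higher on 6+5 = 11 ballots, Theta on 6. Epsilon wins 11–6.
Epsilon vs Zeta: Epsilon is ranked higher on 6+5 = 11 ballots, Zeta on 6. Epsilon wins 11–6.
Epsilon vs Alpha: 7 to 10, Alpha.
Theta vs Zeta: Zeta wins 16–1.
Theta vs Alpha: Theta is ranked higher on 1 ballot, Alpha on 16. Alpha wins 16–1.
Zeta vs Alpha: Zeta, 12–5.
Each book drops at least one matchup (Epsilon loses to Alpha; Theta loses to Epsilon; Zeta loses to Epsilon; Alpha loses to Zeta); the cycle Epsilon beats Zeta beats Alpha beats Epsilon rules out a Condorcet winner.

none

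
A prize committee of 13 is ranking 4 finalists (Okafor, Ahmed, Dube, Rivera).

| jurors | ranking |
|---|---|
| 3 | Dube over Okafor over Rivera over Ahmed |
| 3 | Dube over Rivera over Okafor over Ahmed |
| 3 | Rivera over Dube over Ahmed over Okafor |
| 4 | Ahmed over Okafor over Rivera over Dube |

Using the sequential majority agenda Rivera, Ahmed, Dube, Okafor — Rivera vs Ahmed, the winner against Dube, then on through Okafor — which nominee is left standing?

Okafor

Round 1: Rivera vs Ahmed — 9–4, Rivera advances.
Round 2: Rivera vs Dube — 7–6, Rivera advances.
Round 3: Rivera vs Okafor — 6–7, Okafor advances.
The agenda winner is Okafor.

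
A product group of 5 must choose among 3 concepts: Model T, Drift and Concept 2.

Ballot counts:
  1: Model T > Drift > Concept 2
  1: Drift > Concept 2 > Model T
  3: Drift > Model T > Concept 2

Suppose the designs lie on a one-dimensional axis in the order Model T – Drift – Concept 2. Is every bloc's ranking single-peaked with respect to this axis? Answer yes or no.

yes

Axis positions: Model T=1, Drift=2, Concept 2=3.
Bloc 1 (peak Model T at position 1): ranking walks positions 1-2-3, expanding outward from the peak — single-peaked.
Bloc 2 (peak Drift at position 2): ranking walks positions 2-3-1, expanding outward from the peak — single-peaked.
Bloc 3 (peak Drift at position 2): ranking walks positions 2-1-3, expanding outward from the peak — single-peaked.
Every ranking is single-peaked on this axis.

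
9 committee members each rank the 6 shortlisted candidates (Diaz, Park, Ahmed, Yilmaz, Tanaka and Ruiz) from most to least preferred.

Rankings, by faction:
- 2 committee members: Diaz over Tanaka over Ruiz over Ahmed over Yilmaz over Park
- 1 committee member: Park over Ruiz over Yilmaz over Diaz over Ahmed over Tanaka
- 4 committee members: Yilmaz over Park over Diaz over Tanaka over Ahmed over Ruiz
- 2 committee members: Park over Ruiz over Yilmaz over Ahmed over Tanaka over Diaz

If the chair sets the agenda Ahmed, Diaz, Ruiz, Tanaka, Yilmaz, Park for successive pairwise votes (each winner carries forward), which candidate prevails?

Round 1: Ahmed vs Diaz — 2–7, Diaz advances.
Round 2: Diaz vs Ruiz — 6–3, Diaz advances.
Round 3: Diaz vs Tanaka — 7–2, Diaz advances.
Round 4: Diaz vs Yilmaz — 2–7, Yilmaz advances.
Round 5: Yilmaz vs Park — 6–3, Yilmaz advances.
The agenda winner is Yilmaz.

Yilmaz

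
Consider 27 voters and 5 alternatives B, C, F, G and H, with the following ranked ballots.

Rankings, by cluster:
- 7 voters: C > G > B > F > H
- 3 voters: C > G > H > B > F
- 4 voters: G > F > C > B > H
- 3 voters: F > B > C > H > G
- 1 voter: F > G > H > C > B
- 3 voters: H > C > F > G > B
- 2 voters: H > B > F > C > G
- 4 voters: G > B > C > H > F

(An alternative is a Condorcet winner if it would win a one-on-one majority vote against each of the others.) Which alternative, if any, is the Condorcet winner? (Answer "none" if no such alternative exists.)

C

Check each pair by majority over 27 ballots:
B–C: C 18–9.
B vs F: 7+3+2+4 = 16 for B, 11 for F — B by 16–11.
B vs G: G wins 22–5.
B vs H: 18 to 9, B.
C vs F: 7+3+3+4 = 17 for C, 10 for F — C by 17–10.
C vs G: C wins 18–9.
C vs H: C, 21–6.
F–G: G 18–9.
F–H: F 15–12.
G vs H: 7+3+4+1+4 = 19 for G, 8 for H — G by 19–8.
C wins every pairwise contest, so C is the Condorcet winner.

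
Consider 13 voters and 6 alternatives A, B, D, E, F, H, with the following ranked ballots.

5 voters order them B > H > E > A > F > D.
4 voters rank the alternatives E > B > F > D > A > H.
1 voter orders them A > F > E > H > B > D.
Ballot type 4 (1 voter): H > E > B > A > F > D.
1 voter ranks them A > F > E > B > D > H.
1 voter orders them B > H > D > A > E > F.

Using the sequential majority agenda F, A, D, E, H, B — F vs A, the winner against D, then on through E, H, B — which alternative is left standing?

Round 1: F vs A — 4–9, A advances.
Round 2: A vs D — 8–5, A advances.
Round 3: A vs E — 3–10, E advances.
Round 4: E vs H — 6–7, H advances.
Round 5: H vs B — 2–11, B advances.
The agenda winner is B.

B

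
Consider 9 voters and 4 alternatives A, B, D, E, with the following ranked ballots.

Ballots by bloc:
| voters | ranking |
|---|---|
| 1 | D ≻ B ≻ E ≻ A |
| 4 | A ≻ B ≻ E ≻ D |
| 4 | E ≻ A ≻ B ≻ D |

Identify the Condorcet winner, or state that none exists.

Head-to-head results (9 voters):
A vs B: A preferred on 4+4 = 8 ballots; A wins 8–1.
A vs D: A preferred on 4+4 = 8 ballots; A wins 8–1.
A vs E: E wins 5–4.
B vs D: B is ranked higher on 4+4 = 8 ballots, D on 1. B wins 8–1.
B vs E: B, 5–4.
D vs E: 1 for D, 8 for E — E by 8–1.
Every alternative loses at least once (A loses to E; B loses to A; D loses to A; E loses to B). The majority relation contains the cycle A > B > E > A, so there is no Condorcet winner.

none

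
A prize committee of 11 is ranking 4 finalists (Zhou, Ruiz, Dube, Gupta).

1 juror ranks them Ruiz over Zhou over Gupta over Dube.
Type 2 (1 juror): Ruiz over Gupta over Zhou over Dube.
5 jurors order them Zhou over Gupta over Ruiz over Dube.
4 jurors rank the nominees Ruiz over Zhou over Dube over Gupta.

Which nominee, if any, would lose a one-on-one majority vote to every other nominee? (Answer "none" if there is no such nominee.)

Pairwise majorities:
Zhou vs Ruiz: Ruiz wins 6–5.
Zhou vs Dube: Zhou is ranked higher on 1+1+5+4 = 11 ballots, Dube on 0. Zhou wins 11–0.
Zhou vs Gupta: Zhou wins 10–1.
Ruiz–Dube: Ruiz 11–0.
Ruiz vs Gupta: Ruiz is ranked higher on 1+1+4 = 6 ballots, Gupta on 5. Ruiz wins 6–5.
Dube vs Gupta: 4 for Dube, 7 for Gupta — Gupta by 7–4.
Dube loses to every other nominee — it is the Condorcet loser.

Dube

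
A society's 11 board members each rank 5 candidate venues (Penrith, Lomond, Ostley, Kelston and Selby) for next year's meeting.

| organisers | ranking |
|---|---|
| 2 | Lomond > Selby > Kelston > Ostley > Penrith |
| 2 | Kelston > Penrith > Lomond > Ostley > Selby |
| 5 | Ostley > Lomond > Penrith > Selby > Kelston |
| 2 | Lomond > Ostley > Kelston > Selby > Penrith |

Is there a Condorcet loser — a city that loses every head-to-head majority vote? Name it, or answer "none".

none

Head-to-head results (11 organisers):
Penrith–Lomond: Lomond 9–2.
Penrith vs Ostley: Ostley, 9–2.
Penrith vs Kelston: Kelston wins 6–5.
Penrith–Selby: Penrith 7–4.
Lomond–Ostley: Lomond 6–5.
Lomond vs Kelston: Lomond preferred on 2+5+2 = 9 ballots; Lomond wins 9–2.
Lomond vs Selby: 11 to 0, Lomond.
Ostley vs Kelston: Ostley wins 7–4.
Ostley–Selby: Ostley 9–2.
Kelston vs Selby: Kelston preferred on 2+2 = 4 ballots; Selby wins 7–4.
No city is winless: Penrith beats Selby; Lomond beats Penrith; Ostley beats Penrith; Kelston beats Penrith; Selby beats Kelston. There is no Condorcet loser.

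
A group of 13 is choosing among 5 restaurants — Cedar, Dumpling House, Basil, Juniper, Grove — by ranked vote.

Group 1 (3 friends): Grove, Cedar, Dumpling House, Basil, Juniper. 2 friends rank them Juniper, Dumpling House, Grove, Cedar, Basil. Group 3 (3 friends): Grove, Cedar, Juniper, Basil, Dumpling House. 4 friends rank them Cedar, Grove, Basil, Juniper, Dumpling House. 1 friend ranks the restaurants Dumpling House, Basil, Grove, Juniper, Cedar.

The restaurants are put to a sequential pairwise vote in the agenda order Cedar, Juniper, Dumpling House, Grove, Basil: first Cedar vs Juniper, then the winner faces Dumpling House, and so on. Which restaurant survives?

Grove

Round 1: Cedar vs Juniper — 10–3, Cedar advances.
Round 2: Cedar vs Dumpling House — 10–3, Cedar advances.
Round 3: Cedar vs Grove — 4–9, Grove advances.
Round 4: Grove vs Basil — 12–1, Grove advances.
Grove survives the agenda.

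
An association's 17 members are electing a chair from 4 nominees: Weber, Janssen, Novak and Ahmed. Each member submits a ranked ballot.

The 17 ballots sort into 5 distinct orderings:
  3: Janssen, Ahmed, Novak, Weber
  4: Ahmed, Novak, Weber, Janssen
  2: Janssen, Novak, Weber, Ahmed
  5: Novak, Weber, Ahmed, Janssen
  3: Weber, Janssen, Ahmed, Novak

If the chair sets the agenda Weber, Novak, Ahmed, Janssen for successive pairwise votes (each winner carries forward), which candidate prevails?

Round 1: Weber vs Novak — 3–14, Novak advances.
Round 2: Novak vs Ahmed — 7–10, Ahmed advances.
Round 3: Ahmed vs Janssen — 9–8, Ahmed advances.
The agenda winner is Ahmed.

Ahmed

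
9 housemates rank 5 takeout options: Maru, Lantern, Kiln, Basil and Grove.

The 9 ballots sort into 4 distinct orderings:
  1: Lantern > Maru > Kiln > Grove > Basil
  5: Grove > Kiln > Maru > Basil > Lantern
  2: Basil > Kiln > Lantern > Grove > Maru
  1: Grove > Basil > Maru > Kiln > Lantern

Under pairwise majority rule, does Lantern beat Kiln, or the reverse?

Kiln

Ballots ranking Lantern above Kiln: 1.
Ballots ranking Kiln above Lantern: 9 − 1 = 8.
Kiln wins the head-to-head 8–1.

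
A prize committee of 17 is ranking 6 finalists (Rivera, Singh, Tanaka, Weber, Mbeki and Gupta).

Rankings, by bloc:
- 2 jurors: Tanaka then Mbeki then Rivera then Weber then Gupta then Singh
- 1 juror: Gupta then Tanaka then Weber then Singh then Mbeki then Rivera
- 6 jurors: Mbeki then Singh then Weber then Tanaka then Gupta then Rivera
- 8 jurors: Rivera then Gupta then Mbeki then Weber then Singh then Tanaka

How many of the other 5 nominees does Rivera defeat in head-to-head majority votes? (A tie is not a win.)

3

Rivera against each rival (17 jurors):
Rivera vs Singh: Rivera, 10–7.
Rivera–Tanaka: Tanaka 9–8.
Rivera vs Weber: Rivera wins 10–7.
Rivera–Mbeki: Mbeki 9–8.
Rivera vs Gupta: Rivera is ranked higher on 2+8 = 10 ballots, Gupta on 7. Rivera wins 10–7.
Rivera beats Singh, Weber, Gupta; loses to Tanaka, Mbeki — 3 pairwise wins.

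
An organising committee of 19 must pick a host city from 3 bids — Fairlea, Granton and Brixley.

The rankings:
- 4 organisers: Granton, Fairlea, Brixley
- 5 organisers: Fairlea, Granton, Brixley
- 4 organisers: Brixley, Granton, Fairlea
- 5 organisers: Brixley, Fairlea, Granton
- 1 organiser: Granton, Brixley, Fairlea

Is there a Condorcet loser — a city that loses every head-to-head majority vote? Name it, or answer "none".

none

Pairwise majorities:
Fairlea–Granton: Fairlea 10–9.
Fairlea vs Brixley: Fairlea is ranked higher on 4+5 = 9 ballots, Brixley on 10. Brixley wins 10–9.
Granton vs Brixley: Granton, 10–9.
No city is winless: Fairlea beats Granton; Granton beats Brixley; Brixley beats Fairlea. There is no Condorcet loser.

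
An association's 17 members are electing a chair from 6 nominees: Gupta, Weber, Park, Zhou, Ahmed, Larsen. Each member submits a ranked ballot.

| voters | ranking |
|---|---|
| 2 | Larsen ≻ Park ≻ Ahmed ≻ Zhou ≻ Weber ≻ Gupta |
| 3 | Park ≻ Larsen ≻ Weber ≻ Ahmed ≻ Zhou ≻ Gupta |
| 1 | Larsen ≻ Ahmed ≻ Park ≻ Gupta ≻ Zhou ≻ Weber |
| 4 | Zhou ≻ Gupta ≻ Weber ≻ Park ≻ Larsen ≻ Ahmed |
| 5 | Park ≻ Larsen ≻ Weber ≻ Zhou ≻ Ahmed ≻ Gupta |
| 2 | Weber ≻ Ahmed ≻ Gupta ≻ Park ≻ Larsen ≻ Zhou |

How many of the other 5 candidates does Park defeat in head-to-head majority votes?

Park against each rival (17 voters):
Park vs Gupta: 11 to 6, Park.
Park vs Weber: Park wins 11–6.
Park vs Zhou: Park wins 13–4.
Park vs Ahmed: Park, 14–3.
Park vs Larsen: 14 to 3, Park.
Park beats Gupta, Weber, Zhou, Ahmed, Larsen — 5 pairwise wins.

5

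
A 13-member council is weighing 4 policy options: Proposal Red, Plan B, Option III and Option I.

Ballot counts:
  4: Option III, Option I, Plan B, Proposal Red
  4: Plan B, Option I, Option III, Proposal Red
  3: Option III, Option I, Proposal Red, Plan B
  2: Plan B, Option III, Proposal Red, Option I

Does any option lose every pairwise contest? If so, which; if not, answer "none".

Pairwise majorities:
Proposal Red vs Plan B: Proposal Red preferred on 3 ballots; Plan B wins 10–3.
Proposal Red–Option III: Option III 13–0.
Proposal Red vs Option I: Proposal Red is ranked higher on 2 ballots, Option I on 11. Option I wins 11–2.
Plan B–Option III: Option III 7–6.
Plan B vs Option I: Option I, 7–6.
Option III vs Option I: Option III, 9–4.
Only Proposal Red has no wins; Proposal Red is the Condorcet loser.

Proposal Red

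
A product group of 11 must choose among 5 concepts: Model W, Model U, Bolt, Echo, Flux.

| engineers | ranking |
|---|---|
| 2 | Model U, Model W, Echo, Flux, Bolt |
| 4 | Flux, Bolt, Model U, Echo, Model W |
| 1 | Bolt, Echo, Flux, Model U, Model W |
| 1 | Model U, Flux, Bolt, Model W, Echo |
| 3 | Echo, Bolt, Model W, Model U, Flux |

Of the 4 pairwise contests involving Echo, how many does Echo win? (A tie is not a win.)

2

Echo against each rival (11 engineers):
Echo vs Model W: Echo wins 8–3.
Echo vs Model U: Model U, 7–4.
Echo vs Bolt: Bolt, 6–5.
Echo vs Flux: 2+1+3 = 6 for Echo, 5 for Flux — Echo by 6–5.
Echo beats Model W, Flux; loses to Model U, Bolt — 2 pairwise wins.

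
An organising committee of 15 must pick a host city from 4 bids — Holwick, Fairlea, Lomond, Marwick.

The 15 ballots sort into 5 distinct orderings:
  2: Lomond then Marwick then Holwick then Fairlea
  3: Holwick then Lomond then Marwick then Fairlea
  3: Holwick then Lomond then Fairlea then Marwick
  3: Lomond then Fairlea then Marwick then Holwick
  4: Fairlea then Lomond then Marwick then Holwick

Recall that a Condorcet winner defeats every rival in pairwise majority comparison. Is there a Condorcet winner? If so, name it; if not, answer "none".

Check each pair by majority over 15 ballots:
Holwick vs Fairlea: 8 to 7, Holwick.
Holwick vs Lomond: Lomond, 9–6.
Holwick–Marwick: Marwick 9–6.
Fairlea vs Lomond: Lomond, 11–4.
Fairlea vs Marwick: 3+3+4 = 10 for Fairlea, 5 for Marwick — Fairlea by 10–5.
Lomond vs Marwick: 2+3+3+3+4 = 15 for Lomond, 0 for Marwick — Lomond by 15–0.
Lomond defeats every rival head-to-head and is the Condorcet winner.

Lomond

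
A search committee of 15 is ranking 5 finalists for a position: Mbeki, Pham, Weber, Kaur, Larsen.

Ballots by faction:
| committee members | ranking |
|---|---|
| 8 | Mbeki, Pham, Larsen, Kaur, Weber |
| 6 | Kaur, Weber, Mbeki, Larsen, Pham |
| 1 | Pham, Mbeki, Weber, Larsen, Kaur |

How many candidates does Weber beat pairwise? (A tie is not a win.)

Weber against each rival (15 committee members):
Weber vs Mbeki: 6 for Weber, 9 for Mbeki — Mbeki by 9–6.
Weber vs Pham: Weber preferred on 6 ballots; Pham wins 9–6.
Weber vs Kaur: 1 for Weber, 14 for Kaur — Kaur by 14–1.
Weber–Larsen: Larsen 8–7.
Weber beats no one; loses to Mbeki, Pham, Kaur, Larsen — 0 pairwise wins.

0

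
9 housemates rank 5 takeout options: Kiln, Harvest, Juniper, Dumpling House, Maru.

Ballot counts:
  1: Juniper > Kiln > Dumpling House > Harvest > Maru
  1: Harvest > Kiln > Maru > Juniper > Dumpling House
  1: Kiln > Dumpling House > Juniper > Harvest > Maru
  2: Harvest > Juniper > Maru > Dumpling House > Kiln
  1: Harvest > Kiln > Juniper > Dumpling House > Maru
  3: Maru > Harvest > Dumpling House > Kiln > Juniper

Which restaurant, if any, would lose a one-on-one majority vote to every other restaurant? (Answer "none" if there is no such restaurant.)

none

Pairwise majorities:
Kiln vs Harvest: 1+1 = 2 for Kiln, 7 for Harvest — Harvest by 7–2.
Kiln vs Juniper: Kiln, 6–3.
Kiln vs Dumpling House: Dumpling House, 5–4.
Kiln vs Maru: 4 to 5, Maru.
Harvest vs Juniper: 7 to 2, Harvest.
Harvest vs Dumpling House: Harvest wins 7–2.
Harvest vs Maru: Harvest is ranked higher on 1+1+1+2+1 = 6 ballots, Maru on 3. Harvest wins 6–3.
Juniper vs Dumpling House: 5 to 4, Juniper.
Juniper vs Maru: 1+1+2+1 = 5 for Juniper, 4 for Maru — Juniper by 5–4.
Dumpling House vs Maru: Maru, 6–3.
No restaurant is winless: Kiln beats Juniper; Harvest beats Kiln; Juniper beats Dumpling House; Dumpling House beats Kiln; Maru beats Kiln. There is no Condorcet loser.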